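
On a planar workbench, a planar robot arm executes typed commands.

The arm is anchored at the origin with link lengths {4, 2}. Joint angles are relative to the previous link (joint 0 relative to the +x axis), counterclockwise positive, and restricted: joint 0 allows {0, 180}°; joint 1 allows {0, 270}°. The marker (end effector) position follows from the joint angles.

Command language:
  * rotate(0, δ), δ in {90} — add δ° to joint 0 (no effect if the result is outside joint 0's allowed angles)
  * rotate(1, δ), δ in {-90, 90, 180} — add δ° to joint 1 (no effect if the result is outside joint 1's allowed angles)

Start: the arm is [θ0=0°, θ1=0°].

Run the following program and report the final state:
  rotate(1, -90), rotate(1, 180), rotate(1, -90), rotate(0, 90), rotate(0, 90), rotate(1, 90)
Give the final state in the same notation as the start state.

start: [θ0=0°, θ1=0°]
[1] after rotate(1, -90): [θ0=0°, θ1=270°]
[2] after rotate(1, 180): [θ0=0°, θ1=270°]
[3] after rotate(1, -90): [θ0=0°, θ1=270°]
[4] after rotate(0, 90): [θ0=0°, θ1=270°]
[5] after rotate(0, 90): [θ0=0°, θ1=270°]
[6] after rotate(1, 90): [θ0=0°, θ1=0°]

[θ0=0°, θ1=0°]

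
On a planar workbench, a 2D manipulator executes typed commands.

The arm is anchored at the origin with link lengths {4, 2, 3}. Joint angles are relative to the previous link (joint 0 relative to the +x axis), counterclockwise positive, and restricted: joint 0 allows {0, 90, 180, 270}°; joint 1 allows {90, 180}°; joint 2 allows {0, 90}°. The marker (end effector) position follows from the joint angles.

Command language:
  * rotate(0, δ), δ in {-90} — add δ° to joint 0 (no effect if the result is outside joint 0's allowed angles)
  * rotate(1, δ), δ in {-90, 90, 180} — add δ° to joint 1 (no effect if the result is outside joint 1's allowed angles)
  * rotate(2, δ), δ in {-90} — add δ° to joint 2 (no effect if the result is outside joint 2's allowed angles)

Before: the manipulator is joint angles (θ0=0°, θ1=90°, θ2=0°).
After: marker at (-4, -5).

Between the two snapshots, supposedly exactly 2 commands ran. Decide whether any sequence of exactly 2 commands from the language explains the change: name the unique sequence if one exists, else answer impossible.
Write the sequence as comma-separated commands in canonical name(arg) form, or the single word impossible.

rotate(0, -90), rotate(0, -90)

start: joint angles (θ0=0°, θ1=90°, θ2=0°)
1. rotate(0, -90) → joint angles (θ0=270°, θ1=90°, θ2=0°)
2. rotate(0, -90) → joint angles (θ0=180°, θ1=90°, θ2=0°)
no other 2-command option fits: unique.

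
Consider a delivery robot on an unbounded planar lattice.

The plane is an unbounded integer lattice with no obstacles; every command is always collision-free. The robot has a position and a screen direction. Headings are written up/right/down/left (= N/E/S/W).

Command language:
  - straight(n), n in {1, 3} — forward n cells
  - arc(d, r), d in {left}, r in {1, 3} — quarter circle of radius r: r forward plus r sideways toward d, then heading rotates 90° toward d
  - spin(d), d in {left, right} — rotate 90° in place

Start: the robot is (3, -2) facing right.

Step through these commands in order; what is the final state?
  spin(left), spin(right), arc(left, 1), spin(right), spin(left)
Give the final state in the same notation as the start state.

(4, -1) facing up

t0: (3, -2) facing right
[1] after spin(left): (3, -2) facing up
[2] after spin(right): (3, -2) facing right
[3] after arc(left, 1): (4, -1) facing up
[4] after spin(right): (4, -1) facing right
[5] after spin(left): (4, -1) facing up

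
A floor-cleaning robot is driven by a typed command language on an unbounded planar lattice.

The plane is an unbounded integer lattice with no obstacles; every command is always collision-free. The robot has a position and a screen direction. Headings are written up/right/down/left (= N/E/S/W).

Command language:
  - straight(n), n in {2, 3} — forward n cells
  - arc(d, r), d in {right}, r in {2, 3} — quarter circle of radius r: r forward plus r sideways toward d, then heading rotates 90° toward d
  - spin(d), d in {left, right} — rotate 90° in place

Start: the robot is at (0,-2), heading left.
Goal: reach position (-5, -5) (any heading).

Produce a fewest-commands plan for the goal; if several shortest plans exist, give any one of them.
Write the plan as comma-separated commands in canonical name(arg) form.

t0: at (0,-2), heading left
[1] after straight(2): at (-2,-2), heading left
[2] after spin(left): at (-2,-2), heading down
[3] after arc(right, 3): at (-5,-5), heading left
minimal: 3 command(s), checked below 3.

straight(2), spin(left), arc(right, 3)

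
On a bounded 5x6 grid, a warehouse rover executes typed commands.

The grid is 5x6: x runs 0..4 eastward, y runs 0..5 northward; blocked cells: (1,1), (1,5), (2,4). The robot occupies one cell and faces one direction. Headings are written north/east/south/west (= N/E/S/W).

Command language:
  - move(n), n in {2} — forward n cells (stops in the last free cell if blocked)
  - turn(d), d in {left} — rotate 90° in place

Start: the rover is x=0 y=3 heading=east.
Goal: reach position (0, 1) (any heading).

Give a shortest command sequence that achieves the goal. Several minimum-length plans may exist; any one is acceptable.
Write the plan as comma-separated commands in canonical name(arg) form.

from: x=0 y=3 heading=east
1. turn(left) → x=0 y=3 heading=north
2. turn(left) → x=0 y=3 heading=west
3. turn(left) → x=0 y=3 heading=south
4. move(2) → x=0 y=1 heading=south
shorter routes all fall short; 4 is best.

turn(left), turn(left), turn(left), move(2)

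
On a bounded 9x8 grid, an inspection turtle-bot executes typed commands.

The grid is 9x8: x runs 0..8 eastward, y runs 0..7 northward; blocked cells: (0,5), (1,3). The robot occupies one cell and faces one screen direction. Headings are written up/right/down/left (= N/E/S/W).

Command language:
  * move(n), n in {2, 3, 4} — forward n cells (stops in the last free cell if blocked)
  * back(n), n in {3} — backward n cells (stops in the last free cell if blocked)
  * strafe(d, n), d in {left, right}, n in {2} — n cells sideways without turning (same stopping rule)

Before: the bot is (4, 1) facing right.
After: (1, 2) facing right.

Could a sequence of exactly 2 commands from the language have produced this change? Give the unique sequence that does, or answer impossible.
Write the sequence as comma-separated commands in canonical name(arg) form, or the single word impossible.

key: heading stays E — no command in the sequence turns
initial: (4, 1) facing right
t=1 back(3) ⇒ (1, 1) facing right
t=2 strafe(left, 2) ⇒ (1, 2) facing right
all 36 alternatives checked — unique.

back(3), strafe(left, 2)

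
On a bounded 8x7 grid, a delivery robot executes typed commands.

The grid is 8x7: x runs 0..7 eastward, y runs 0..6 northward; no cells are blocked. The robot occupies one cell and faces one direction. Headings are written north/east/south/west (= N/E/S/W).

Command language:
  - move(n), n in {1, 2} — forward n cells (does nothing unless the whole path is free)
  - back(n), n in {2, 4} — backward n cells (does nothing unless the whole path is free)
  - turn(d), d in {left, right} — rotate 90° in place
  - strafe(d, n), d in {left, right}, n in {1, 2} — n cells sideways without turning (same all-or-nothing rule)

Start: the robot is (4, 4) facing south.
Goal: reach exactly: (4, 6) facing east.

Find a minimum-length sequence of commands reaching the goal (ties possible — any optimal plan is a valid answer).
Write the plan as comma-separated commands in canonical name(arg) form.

back(2), turn(left)

t0: (4, 4) facing south
step 1 (back(2)): (4, 6) facing south
step 2 (turn(left)): (4, 6) facing east
no 1-step plan works, so 2 is optimal.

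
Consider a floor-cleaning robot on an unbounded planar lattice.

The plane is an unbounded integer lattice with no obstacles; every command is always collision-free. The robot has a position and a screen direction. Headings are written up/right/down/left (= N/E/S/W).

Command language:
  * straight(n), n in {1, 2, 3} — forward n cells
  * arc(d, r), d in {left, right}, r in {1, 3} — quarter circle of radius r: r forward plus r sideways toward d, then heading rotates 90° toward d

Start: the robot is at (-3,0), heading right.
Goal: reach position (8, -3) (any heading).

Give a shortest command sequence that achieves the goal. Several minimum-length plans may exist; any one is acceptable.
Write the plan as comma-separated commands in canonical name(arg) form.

straight(2), straight(3), straight(3), arc(right, 3)

initial: at (-3,0), heading right
[1] after straight(2): at (-1,0), heading right
[2] after straight(3): at (2,0), heading right
[3] after straight(3): at (5,0), heading right
[4] after arc(right, 3): at (8,-3), heading down
shorter routes all fall short; 4 is best.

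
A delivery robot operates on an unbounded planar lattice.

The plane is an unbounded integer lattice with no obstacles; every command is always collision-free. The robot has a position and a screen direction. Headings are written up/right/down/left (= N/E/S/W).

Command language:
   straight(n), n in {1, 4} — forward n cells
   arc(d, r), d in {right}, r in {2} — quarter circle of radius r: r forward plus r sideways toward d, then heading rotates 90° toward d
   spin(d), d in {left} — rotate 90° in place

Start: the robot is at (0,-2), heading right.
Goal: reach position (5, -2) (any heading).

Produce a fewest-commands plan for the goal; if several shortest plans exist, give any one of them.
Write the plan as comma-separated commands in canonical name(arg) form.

t0: at (0,-2), heading right
step 1 (straight(1)): at (1,-2), heading right
step 2 (straight(4)): at (5,-2), heading right
minimal: 2 command(s), checked below 2.

straight(1), straight(4)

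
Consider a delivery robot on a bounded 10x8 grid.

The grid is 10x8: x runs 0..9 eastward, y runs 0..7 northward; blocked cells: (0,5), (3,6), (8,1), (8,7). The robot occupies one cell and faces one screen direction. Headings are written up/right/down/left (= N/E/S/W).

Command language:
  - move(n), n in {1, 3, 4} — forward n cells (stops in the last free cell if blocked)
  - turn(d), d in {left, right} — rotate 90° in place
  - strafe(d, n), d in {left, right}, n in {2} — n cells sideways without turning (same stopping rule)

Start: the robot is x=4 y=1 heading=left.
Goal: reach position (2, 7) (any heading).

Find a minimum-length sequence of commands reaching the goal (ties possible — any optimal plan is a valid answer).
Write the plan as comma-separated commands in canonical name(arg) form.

begin: x=4 y=1 heading=left
step 1 (strafe(right, 2)): x=4 y=3 heading=left
step 2 (turn(right)): x=4 y=3 heading=up
step 3 (move(4)): x=4 y=7 heading=up
step 4 (strafe(left, 2)): x=2 y=7 heading=up
nothing shorter than 4 reaches the goal.

strafe(right, 2), turn(right), move(4), strafe(left, 2)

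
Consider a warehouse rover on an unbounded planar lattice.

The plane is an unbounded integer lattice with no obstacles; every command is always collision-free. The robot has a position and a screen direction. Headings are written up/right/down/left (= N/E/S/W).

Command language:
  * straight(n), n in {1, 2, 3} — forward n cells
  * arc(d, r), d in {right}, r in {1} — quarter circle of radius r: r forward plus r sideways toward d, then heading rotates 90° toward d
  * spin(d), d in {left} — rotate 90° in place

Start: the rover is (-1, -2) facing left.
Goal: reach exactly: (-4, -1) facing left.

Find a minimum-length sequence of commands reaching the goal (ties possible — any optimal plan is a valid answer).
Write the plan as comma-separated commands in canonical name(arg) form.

straight(2), arc(right, 1), spin(left)

start: (-1, -2) facing left
1. straight(2) → (-3, -2) facing left
2. arc(right, 1) → (-4, -1) facing up
3. spin(left) → (-4, -1) facing left
minimal: 3 command(s), checked below 3.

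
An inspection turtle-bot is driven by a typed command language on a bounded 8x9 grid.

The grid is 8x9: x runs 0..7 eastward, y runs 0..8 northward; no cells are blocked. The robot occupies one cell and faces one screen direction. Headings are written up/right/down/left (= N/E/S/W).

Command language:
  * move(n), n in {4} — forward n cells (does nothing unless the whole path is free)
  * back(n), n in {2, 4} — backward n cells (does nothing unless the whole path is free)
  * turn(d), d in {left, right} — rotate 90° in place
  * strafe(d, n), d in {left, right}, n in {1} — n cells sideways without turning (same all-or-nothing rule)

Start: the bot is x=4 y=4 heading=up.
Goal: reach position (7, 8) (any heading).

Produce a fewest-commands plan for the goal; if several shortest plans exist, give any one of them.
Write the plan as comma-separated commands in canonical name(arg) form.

start: x=4 y=4 heading=up
step 1 (strafe(right, 1)): x=5 y=4 heading=up
step 2 (strafe(right, 1)): x=6 y=4 heading=up
step 3 (strafe(right, 1)): x=7 y=4 heading=up
step 4 (move(4)): x=7 y=8 heading=up
shorter routes all fall short; 4 is best.

strafe(right, 1), strafe(right, 1), strafe(right, 1), move(4)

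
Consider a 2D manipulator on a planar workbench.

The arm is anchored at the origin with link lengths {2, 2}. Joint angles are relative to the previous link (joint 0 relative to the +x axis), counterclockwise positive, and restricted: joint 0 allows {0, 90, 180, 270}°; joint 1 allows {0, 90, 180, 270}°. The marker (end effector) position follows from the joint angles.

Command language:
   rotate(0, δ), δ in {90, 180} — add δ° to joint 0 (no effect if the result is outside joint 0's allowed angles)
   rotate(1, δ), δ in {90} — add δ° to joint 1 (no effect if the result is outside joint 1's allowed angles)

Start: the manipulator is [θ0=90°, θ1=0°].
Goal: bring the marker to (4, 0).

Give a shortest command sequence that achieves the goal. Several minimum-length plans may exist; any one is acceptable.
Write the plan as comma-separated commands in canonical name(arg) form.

rotate(0, 90), rotate(0, 180)

initial: [θ0=90°, θ1=0°]
t=1 rotate(0, 90) ⇒ [θ0=180°, θ1=0°]
t=2 rotate(0, 180) ⇒ [θ0=0°, θ1=0°]
minimal: 2 command(s), checked below 2.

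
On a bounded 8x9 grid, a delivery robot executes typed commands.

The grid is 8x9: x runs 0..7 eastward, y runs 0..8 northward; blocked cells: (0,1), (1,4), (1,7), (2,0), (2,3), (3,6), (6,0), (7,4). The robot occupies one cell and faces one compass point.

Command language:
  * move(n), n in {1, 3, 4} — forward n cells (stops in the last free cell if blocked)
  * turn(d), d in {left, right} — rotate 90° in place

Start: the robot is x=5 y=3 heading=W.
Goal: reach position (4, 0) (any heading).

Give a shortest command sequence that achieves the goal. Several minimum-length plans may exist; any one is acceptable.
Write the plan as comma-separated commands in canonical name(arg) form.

move(1), turn(left), move(4)

start: x=5 y=3 heading=W
step 1 (move(1)): x=4 y=3 heading=W
step 2 (turn(left)): x=4 y=3 heading=S
step 3 (move(4)): x=4 y=0 heading=S
shorter routes all fall short; 3 is best.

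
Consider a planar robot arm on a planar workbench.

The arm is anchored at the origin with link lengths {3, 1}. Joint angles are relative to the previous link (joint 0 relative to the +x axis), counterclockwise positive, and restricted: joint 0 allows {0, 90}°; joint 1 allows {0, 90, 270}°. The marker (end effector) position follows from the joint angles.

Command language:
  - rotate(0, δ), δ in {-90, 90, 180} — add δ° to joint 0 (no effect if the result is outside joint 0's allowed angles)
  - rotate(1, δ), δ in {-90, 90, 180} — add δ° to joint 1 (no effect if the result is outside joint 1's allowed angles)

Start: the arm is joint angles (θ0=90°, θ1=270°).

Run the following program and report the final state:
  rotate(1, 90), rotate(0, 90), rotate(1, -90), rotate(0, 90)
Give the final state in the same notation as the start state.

joint angles (θ0=90°, θ1=270°)

from: joint angles (θ0=90°, θ1=270°)
1. rotate(1, 90) → joint angles (θ0=90°, θ1=0°)
2. rotate(0, 90) → joint angles (θ0=90°, θ1=0°)
3. rotate(1, -90) → joint angles (θ0=90°, θ1=270°)
4. rotate(0, 90) → joint angles (θ0=90°, θ1=270°)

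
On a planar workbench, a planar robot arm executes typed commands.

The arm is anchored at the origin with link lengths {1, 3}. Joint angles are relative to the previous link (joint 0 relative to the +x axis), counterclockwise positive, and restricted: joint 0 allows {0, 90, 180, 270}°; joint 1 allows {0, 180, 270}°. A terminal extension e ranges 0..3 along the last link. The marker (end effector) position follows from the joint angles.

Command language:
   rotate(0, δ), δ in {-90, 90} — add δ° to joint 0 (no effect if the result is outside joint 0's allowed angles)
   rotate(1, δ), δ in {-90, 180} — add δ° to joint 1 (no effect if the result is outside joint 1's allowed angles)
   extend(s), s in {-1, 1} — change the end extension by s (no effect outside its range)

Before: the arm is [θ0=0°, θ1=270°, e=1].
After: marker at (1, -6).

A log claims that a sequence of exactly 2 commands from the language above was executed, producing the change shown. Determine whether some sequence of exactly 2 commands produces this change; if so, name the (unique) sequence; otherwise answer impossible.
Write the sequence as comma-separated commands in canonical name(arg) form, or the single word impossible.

extend(1), extend(1)

t0: [θ0=0°, θ1=270°, e=1]
step 1 (extend(1)): [θ0=0°, θ1=270°, e=2]
step 2 (extend(1)): [θ0=0°, θ1=270°, e=3]
all 36 alternatives checked — unique.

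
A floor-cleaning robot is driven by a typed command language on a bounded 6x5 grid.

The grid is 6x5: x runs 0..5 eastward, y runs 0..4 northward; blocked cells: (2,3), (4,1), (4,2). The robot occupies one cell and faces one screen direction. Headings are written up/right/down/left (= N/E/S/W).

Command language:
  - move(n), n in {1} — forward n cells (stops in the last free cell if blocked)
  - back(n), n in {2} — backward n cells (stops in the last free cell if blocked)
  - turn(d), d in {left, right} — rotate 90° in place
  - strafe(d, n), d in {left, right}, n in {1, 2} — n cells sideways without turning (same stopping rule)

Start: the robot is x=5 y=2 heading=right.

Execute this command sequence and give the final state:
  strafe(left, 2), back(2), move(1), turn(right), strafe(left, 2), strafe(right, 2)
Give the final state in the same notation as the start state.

start: x=5 y=2 heading=right
1. strafe(left, 2) → x=5 y=4 heading=right
2. back(2) → x=3 y=4 heading=right
3. move(1) → x=4 y=4 heading=right
4. turn(right) → x=4 y=4 heading=down
5. strafe(left, 2) → x=5 y=4 heading=down
6. strafe(right, 2) → x=3 y=4 heading=down

x=3 y=4 heading=down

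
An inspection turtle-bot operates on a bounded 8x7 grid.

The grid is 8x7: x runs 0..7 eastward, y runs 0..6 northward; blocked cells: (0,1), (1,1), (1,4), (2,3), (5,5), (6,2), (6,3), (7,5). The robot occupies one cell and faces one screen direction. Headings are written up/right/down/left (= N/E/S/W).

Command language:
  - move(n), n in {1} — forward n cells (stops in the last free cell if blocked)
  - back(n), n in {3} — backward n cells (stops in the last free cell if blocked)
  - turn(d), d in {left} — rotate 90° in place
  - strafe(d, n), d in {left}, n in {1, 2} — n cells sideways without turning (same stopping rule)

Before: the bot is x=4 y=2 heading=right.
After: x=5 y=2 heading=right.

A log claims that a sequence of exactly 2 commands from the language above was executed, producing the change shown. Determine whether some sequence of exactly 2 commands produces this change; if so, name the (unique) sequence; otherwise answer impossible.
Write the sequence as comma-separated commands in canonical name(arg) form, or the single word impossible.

key: heading stays E — no command in the sequence turns
initial: x=4 y=2 heading=right
1. move(1) → x=5 y=2 heading=right
2. move(1) → x=5 y=2 heading=right
uniquely the one of 25 2-step routes that fits.

move(1), move(1)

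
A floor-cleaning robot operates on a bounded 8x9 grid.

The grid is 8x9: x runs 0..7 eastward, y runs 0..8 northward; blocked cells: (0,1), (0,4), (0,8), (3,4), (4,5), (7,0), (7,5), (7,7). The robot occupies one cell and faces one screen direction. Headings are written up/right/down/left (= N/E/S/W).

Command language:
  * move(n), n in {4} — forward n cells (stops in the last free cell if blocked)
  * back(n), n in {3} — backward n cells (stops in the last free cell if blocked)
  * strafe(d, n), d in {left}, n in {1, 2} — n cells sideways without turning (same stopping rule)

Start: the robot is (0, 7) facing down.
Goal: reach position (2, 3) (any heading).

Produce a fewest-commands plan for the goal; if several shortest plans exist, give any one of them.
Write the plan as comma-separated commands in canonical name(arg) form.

begin: (0, 7) facing down
[1] after strafe(left, 2): (2, 7) facing down
[2] after move(4): (2, 3) facing down
shorter routes all fall short; 2 is best.

strafe(left, 2), move(4)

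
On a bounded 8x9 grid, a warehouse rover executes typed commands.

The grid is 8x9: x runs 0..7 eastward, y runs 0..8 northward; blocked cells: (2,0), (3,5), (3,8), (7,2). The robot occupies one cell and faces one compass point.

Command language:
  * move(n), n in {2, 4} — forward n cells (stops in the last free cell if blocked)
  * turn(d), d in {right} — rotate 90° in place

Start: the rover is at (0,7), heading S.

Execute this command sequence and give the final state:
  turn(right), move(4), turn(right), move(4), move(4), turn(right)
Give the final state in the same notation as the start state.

at (0,8), heading E

initial: at (0,7), heading S
[1] after turn(right): at (0,7), heading W
[2] after move(4): at (0,7), heading W
[3] after turn(right): at (0,7), heading N
[4] after move(4): at (0,8), heading N
[5] after move(4): at (0,8), heading N
[6] after turn(right): at (0,8), heading E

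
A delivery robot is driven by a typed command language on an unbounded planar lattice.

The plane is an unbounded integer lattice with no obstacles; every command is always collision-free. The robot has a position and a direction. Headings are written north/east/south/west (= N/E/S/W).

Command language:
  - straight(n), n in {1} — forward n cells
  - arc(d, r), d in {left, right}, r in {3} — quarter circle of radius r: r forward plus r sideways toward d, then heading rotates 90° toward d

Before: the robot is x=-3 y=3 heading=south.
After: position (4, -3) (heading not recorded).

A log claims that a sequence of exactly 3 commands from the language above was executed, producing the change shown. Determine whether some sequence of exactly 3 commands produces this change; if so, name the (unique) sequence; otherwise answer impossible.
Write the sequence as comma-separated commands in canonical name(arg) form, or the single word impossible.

key: running arc(right, 3) before arc(left, 3) would end elsewhere — order is forced
from: x=-3 y=3 heading=south
step 1 (arc(left, 3)): x=0 y=0 heading=east
step 2 (straight(1)): x=1 y=0 heading=east
step 3 (arc(right, 3)): x=4 y=-3 heading=south
uniquely the one of 27 3-step routes that fits.

arc(left, 3), straight(1), arc(right, 3)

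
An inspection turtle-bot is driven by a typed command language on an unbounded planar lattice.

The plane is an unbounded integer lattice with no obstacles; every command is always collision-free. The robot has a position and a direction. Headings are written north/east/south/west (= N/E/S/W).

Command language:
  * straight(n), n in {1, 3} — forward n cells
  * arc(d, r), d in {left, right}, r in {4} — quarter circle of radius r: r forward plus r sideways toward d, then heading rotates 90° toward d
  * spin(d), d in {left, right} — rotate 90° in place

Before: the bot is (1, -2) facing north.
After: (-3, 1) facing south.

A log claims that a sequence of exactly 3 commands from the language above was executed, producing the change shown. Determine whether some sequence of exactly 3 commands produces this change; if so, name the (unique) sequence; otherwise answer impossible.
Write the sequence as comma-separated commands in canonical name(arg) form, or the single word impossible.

arc(left, 4), spin(left), straight(1)

key: running straight(1) before arc(left, 4) would end elsewhere — order is forced
start: (1, -2) facing north
1. arc(left, 4) → (-3, 2) facing west
2. spin(left) → (-3, 2) facing south
3. straight(1) → (-3, 1) facing south
no rival 3-sequence matches.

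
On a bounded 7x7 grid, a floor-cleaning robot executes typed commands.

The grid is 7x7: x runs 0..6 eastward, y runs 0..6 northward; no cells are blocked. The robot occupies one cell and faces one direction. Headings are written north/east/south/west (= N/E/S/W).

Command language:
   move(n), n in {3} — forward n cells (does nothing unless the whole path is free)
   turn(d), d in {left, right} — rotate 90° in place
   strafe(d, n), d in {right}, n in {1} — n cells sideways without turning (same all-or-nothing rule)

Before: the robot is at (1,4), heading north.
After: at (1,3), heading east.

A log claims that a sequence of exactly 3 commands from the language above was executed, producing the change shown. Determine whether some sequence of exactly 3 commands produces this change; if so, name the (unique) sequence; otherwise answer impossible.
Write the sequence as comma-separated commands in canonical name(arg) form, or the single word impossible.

key: position moved to (1,3) AND the heading swung to E — translation plus rotation needed
from: at (1,4), heading north
t=1 move(3) ⇒ at (1,4), heading north
t=2 turn(right) ⇒ at (1,4), heading east
t=3 strafe(right, 1) ⇒ at (1,3), heading east
no rival 3-sequence matches.

move(3), turn(right), strafe(right, 1)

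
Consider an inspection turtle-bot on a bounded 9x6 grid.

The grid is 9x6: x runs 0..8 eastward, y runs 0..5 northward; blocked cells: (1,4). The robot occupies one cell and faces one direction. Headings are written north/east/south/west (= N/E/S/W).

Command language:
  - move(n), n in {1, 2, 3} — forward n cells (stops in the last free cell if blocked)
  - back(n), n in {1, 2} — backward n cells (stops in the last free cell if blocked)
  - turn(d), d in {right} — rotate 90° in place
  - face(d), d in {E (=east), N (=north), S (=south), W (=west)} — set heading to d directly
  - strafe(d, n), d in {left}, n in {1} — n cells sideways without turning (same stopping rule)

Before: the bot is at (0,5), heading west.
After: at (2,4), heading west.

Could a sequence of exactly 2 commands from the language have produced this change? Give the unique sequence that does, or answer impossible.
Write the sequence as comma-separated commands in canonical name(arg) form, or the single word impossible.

back(2), strafe(left, 1)

key: heading stays W — no command in the sequence turns
t0: at (0,5), heading west
1. back(2) → at (2,5), heading west
2. strafe(left, 1) → at (2,4), heading west
all 121 alternatives checked — unique.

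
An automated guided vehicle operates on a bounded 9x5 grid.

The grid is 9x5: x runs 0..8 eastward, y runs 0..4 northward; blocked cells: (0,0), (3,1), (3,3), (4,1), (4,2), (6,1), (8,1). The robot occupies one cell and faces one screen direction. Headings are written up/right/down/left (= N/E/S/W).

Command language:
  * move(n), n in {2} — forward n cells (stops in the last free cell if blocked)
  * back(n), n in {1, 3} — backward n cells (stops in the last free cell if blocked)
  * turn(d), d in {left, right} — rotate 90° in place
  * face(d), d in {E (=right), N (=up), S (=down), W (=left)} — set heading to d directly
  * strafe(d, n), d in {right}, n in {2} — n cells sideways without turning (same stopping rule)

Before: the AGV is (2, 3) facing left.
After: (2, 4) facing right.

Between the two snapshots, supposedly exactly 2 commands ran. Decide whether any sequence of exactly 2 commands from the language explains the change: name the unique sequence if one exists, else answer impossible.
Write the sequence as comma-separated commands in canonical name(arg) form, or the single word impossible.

key: cell and facing (now E) both changed — the 2 commands mix motion and turning
initial: (2, 3) facing left
step 1 (strafe(right, 2)): (2, 4) facing left
step 2 (face(E)): (2, 4) facing right
all 100 alternatives checked — unique.

strafe(right, 2), face(E)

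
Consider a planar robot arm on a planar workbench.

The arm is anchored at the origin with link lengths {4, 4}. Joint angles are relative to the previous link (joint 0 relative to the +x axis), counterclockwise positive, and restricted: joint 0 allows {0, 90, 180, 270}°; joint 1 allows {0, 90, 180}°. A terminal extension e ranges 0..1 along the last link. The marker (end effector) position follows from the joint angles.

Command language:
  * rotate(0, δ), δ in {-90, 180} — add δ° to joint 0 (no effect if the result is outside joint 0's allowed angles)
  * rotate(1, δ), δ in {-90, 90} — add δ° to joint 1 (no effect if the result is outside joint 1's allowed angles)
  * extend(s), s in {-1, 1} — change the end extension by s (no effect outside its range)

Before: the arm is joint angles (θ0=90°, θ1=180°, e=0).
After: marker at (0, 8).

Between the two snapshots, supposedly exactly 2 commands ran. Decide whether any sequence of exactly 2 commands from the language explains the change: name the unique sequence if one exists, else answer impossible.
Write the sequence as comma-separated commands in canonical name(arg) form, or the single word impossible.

start: joint angles (θ0=90°, θ1=180°, e=0)
1. rotate(1, -90) → joint angles (θ0=90°, θ1=90°, e=0)
2. rotate(1, -90) → joint angles (θ0=90°, θ1=0°, e=0)
all 36 alternatives checked — unique.

rotate(1, -90), rotate(1, -90)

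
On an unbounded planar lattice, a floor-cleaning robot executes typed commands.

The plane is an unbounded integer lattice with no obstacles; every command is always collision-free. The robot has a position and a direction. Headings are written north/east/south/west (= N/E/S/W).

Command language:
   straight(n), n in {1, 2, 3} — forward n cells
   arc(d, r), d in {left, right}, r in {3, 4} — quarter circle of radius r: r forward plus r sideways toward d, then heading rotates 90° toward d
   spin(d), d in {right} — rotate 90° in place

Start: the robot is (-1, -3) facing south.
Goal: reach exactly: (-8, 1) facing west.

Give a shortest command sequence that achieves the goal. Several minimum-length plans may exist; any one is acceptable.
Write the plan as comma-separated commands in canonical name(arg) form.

arc(right, 3), spin(right), straight(3), arc(left, 4)

from: (-1, -3) facing south
t=1 arc(right, 3) ⇒ (-4, -6) facing west
t=2 spin(right) ⇒ (-4, -6) facing north
t=3 straight(3) ⇒ (-4, -3) facing north
t=4 arc(left, 4) ⇒ (-8, 1) facing west
nothing shorter than 4 reaches the goal.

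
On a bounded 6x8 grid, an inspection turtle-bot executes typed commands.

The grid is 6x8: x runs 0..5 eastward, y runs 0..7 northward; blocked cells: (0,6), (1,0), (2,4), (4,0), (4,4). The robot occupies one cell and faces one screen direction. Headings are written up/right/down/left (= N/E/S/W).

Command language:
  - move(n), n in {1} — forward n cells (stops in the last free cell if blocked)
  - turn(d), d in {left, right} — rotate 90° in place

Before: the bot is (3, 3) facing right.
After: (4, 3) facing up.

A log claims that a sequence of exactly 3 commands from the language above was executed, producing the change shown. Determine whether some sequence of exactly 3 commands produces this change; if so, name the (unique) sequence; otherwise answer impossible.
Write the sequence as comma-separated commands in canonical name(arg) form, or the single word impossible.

move(1), turn(left), move(1)

key: the second move(1) is stopped early by the blocked cell at (4,4)
t0: (3, 3) facing right
step 1 (move(1)): (4, 3) facing right
step 2 (turn(left)): (4, 3) facing up
step 3 (move(1)): (4, 3) facing up
no rival 3-sequence matches.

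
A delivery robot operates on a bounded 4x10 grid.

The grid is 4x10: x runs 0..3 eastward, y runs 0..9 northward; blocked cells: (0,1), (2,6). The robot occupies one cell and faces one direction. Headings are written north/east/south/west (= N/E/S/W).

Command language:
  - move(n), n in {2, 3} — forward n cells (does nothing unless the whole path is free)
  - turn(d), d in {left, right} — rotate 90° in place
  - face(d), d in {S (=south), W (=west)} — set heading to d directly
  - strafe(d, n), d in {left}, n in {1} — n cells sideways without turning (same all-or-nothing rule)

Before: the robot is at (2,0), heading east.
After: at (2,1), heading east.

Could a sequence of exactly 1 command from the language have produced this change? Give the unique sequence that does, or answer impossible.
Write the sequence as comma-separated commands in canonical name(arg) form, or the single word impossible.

key: heading stays E — the single command does not turn
begin: at (2,0), heading east
[1] after strafe(left, 1): at (2,1), heading east
no other 1-command option fits: unique.

strafe(left, 1)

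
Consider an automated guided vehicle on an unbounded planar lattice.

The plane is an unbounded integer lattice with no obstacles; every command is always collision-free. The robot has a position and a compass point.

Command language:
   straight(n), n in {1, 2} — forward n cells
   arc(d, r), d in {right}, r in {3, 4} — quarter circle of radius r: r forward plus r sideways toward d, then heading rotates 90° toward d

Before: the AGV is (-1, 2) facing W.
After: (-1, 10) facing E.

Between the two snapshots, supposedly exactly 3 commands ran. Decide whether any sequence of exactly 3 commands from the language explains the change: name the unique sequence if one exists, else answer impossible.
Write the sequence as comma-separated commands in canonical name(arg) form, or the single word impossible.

key: cell and facing (now E) both changed — the 3 commands mix motion and turning
start: (-1, 2) facing W
1. arc(right, 3) → (-4, 5) facing N
2. straight(2) → (-4, 7) facing N
3. arc(right, 3) → (-1, 10) facing E
uniquely the one of 64 3-step routes that fits.

arc(right, 3), straight(2), arc(right, 3)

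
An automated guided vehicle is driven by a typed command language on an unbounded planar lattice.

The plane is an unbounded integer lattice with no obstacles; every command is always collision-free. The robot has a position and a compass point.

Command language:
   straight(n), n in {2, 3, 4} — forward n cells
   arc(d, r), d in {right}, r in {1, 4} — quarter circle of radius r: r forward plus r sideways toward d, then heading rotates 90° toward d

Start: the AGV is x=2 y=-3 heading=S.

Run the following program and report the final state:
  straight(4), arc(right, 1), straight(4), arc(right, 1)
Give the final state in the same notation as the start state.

begin: x=2 y=-3 heading=S
step 1 (straight(4)): x=2 y=-7 heading=S
step 2 (arc(right, 1)): x=1 y=-8 heading=W
step 3 (straight(4)): x=-3 y=-8 heading=W
step 4 (arc(right, 1)): x=-4 y=-7 heading=N

x=-4 y=-7 heading=N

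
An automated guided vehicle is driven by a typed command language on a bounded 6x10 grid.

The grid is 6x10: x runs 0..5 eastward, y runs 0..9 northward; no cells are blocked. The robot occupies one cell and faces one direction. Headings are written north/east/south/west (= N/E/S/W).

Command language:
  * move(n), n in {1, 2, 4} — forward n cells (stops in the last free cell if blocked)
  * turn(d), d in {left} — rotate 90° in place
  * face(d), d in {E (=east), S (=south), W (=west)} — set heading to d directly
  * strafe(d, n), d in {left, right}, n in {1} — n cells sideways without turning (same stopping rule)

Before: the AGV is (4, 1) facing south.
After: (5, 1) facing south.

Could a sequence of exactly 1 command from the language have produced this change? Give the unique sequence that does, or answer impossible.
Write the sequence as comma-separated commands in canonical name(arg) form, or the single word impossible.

key: heading stays S — the single command does not turn
from: (4, 1) facing south
1. strafe(left, 1) → (5, 1) facing south
no other 1-command option fits: unique.

strafe(left, 1)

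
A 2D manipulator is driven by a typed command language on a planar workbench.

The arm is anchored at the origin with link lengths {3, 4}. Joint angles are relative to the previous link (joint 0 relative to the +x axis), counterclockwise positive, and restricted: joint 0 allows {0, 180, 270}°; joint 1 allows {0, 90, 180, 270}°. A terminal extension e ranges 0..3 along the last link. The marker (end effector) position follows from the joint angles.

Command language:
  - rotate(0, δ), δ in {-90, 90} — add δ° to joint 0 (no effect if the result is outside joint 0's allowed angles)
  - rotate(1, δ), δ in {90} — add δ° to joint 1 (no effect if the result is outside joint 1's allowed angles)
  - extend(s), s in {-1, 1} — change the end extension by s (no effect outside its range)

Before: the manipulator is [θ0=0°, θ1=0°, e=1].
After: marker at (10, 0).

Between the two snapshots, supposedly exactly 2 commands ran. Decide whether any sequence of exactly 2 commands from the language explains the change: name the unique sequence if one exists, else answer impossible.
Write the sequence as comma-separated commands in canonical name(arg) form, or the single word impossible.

extend(1), extend(1)

initial: [θ0=0°, θ1=0°, e=1]
[1] after extend(1): [θ0=0°, θ1=0°, e=2]
[2] after extend(1): [θ0=0°, θ1=0°, e=3]
no other 2-command option fits: unique.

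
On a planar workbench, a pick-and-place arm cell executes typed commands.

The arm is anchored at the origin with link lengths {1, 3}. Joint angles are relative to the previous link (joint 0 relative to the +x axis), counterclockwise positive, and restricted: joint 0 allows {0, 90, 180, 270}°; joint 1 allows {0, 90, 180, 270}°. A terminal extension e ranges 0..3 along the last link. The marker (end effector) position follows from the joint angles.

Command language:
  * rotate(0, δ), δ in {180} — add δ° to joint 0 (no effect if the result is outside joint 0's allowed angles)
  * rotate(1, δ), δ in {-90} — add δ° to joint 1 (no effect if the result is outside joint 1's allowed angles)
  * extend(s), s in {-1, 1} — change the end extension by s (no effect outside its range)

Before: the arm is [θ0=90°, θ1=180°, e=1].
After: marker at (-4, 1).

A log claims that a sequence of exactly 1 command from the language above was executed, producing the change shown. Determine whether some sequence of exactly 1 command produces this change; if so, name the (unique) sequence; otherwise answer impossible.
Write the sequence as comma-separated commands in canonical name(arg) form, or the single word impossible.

t0: [θ0=90°, θ1=180°, e=1]
[1] after rotate(1, -90): [θ0=90°, θ1=90°, e=1]
no other 1-command option fits: unique.

rotate(1, -90)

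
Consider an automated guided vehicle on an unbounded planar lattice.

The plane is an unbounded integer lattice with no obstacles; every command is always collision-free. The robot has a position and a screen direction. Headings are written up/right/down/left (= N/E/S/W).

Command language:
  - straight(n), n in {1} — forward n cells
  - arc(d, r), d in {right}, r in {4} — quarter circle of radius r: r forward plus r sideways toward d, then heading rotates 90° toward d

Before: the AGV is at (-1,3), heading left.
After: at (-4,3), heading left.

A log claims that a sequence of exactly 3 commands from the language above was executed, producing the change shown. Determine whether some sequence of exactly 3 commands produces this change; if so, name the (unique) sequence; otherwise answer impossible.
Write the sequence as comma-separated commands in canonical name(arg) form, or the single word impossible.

key: still facing W at the end — nothing in the sequence rotates
t0: at (-1,3), heading left
1. straight(1) → at (-2,3), heading left
2. straight(1) → at (-3,3), heading left
3. straight(1) → at (-4,3), heading left
all 8 alternatives checked — unique.

straight(1), straight(1), straight(1)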